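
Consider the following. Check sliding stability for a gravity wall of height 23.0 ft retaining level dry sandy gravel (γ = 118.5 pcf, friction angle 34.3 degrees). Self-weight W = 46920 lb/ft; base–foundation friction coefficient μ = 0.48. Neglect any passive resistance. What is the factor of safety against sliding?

K_a = tan²(45° − 34.3°/2) = 0.2792.
P_a = ½K_aγH² = 0.5×0.2792×118.5×23.0² = 8750 lb/ft, acting at H/3 = 7.667 ft above the base.
FS_sliding = μW / P_a = 0.48×46920 / 8750 = 2.574.

2.57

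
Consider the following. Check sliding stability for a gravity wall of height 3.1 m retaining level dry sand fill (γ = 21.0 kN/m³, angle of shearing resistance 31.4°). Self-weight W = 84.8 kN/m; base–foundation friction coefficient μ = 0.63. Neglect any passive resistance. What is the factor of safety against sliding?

K_a = tan²(45° − 31.4°/2) = 0.3149.
P_a = ½K_aγH² = 0.5×0.3149×21.0×3.1² = 31.78 kN/m, acting at H/3 = 1.033 m above the base.
FS_sliding = μW / P_a = 0.63×84.8 / 31.78 = 1.681.

1.68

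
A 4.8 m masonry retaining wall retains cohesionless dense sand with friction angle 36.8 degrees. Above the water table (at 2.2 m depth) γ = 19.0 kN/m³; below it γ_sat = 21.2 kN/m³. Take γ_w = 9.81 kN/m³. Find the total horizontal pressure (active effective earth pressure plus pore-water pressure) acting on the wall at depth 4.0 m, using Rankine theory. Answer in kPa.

33.3 kPa

K_a = (1 − sin φ)/(1 + sin φ) = 0.2508.
γ' = 21.2 − 9.81 = 11.39 kN/m³.
Effective vertical stress at 4.0 m: σ'_v = 19.0×2.2 + 11.39×1.80 = 62.30 kPa.
σ'_h = K_a σ'_v = 0.2508 × 62.30 = 15.62 kPa; u = γ_w × 1.80 = 17.66 kPa.
Total σ_h = 15.62 + 17.66 = 33.28 kPa.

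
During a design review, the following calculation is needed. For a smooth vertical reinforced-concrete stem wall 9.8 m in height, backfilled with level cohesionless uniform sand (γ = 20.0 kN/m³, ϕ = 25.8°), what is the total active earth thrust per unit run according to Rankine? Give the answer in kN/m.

378 kN/m

K_a = tan²(45° − φ/2) = 0.3935.
P_a = ½ K_a γ H² = 0.5 × 0.3935 × 20.0 × 9.8² = 377.9 kN/m.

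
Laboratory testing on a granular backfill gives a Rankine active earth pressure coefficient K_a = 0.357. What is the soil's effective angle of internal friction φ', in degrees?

K_a = tan²(45° − φ/2) ⇒ 45° − φ/2 = arctan(√0.357) = 30.86°.
φ = 2(45° − 30.86°) = 28.28°.

28.3°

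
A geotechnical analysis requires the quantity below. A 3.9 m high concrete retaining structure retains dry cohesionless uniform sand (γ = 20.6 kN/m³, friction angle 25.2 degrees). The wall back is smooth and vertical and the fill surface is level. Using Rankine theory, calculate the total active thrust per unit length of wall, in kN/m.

K_a = tan²(45° − φ/2) = 0.4027.
P_a = ½ K_a γ H² = 0.5 × 0.4027 × 20.6 × 3.9² = 63.09 kN/m.

63.1 kN/m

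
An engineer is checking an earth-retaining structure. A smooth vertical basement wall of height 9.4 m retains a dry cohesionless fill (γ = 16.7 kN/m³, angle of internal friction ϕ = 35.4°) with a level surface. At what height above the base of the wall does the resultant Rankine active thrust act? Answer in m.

3.13 m

K_a = 0.2664.
The pressure distribution is triangular, so the resultant acts at H/3 above the base = 9.4/3 = 3.133 m.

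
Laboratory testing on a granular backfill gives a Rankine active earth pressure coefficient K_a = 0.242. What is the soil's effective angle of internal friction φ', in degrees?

37.6°

K_a = tan²(45° − φ/2) ⇒ 45° − φ/2 = arctan(√0.242) = 26.19°.
φ = 2(45° − 26.19°) = 37.61°.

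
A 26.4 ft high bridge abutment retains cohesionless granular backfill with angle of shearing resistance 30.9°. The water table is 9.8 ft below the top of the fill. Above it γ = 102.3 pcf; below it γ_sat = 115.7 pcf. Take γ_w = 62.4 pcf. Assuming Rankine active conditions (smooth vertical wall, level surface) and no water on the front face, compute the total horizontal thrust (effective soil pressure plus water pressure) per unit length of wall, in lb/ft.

17900 lb/ft

K_a = tan²(45° − φ/2) = 0.3214.
γ' = 115.7 − 62.4 = 53.30 pcf. Depth below WT = 16.6 ft.
σ'_h at WT = K_a γ d_w = 322.2 psf; at base = 322.2 + K_a γ' × 16.6 = 606.6 psf.
P₁ (0–9.8 ft) = ½×322.2×9.8 = 1579. P₂ (9.8–26.4 ft) = ½(322.2+606.6)×16.6 = 7709.
P_w = ½ γ_w h₂² = 0.5×62.4×16.6² = 8597. Total = 1579+7709+8597 = 17890 lb/ft.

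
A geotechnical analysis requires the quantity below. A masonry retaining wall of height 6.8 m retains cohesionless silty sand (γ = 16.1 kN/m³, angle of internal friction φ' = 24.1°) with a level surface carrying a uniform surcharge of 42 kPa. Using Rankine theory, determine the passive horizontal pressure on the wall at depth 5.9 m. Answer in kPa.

326 kPa

K_p = (1 + sin φ)/(1 − sin φ) = 2.380.
σ_v = γz + q = 16.1 × 5.9 + 42 = 137.0 kPa.
σ_h = K_p σ_v = 2.380 × 137.0 = 326.1 kPa.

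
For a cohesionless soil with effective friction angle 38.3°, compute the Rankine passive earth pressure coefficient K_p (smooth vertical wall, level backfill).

4.26

K_p = (1 + sin φ)/(1 − sin φ) = tan²(45° + 38.3°/2) = 4.260.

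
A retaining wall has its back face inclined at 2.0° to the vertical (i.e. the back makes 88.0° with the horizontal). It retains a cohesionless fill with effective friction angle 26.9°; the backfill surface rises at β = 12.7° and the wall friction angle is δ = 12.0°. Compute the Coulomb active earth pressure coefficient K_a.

K_a = sin²(α+φ) / [sin²α · sin(α−δ) · (1 + √{sin(φ+δ)sin(φ−β) / (sin(α−δ)sin(α+β))})²].
With α = 88.0°, φ = 26.9°, δ = 12.0°, β = 12.7°: K_a = 0.4319.

0.432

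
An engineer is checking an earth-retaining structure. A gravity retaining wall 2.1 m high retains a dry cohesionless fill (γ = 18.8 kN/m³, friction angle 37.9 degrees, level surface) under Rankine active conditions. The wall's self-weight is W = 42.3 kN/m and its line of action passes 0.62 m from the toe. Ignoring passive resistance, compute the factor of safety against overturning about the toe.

K_a = tan²(45° − 37.9°/2) = 0.2389.
P_a = ½K_aγH² = 0.5×0.2389×18.8×2.1² = 9.905 kN/m, acting at H/3 = 0.7000 m above the base.
Overturning moment M_o = P_a × H/3 = 9.905 × 0.7000 = 6.933.
Resisting moment M_r = W × 0.62 = 42.3 × 0.62 = 26.23.
FS_overturning = M_r/M_o = 26.23/6.933 = 3.783.

3.78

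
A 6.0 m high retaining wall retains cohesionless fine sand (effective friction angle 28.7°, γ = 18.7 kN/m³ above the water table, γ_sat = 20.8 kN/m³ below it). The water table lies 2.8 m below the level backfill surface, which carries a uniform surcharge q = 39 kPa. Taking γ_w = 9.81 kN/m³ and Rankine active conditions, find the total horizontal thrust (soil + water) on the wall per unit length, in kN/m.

237 kN/m

K_a = tan²(45° − φ/2) = 0.3511.
γ' = 20.8 − 9.81 = 10.99 kN/m³. h₂ = H − d_w = 3.2 m.
σ'_h: at surface K_a·q = 13.69; at WT K_a(q+γd_w) = 32.08; at base K_a(q+γd_w+γ'h₂) = 44.43 kPa.
P₁ = ½(13.69+32.08)×2.8 = 64.09; P₂ = ½(32.08+44.43)×3.2 = 122.4; P_w = ½γ_w h₂² = 50.23.
Total = 64.09+122.4+50.23 = 236.7 kN/m.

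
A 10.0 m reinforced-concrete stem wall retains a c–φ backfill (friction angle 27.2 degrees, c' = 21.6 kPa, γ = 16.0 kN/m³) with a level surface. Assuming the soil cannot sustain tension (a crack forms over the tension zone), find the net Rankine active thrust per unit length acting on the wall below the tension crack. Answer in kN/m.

K_a = 0.3726; √K_a = 0.6104.
Tension-crack depth z_c = 2c/(γ√K_a) = 2×21.6/(16.0×0.6104) = 4.423 m.
σ_a at base = K_a γ H − 2c√K_a = 0.3726×16.0×10.0 − 2×21.6×0.6104 = 33.25 kPa.
P_a = ½ × 33.25 × (H − z_c) = 0.5×33.25×5.577 = 92.70 kN/m.

92.7 kN/m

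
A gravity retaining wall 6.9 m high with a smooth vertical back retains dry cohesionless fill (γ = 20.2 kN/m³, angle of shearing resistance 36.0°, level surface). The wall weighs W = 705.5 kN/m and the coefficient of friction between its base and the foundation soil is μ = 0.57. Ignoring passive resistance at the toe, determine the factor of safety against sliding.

3.22

K_a = tan²(45° − 36.0°/2) = 0.2596.
P_a = ½K_aγH² = 0.5×0.2596×20.2×6.9² = 124.8 kN/m, acting at H/3 = 2.300 m above the base.
FS_sliding = μW / P_a = 0.57×705.5 / 124.8 = 3.221.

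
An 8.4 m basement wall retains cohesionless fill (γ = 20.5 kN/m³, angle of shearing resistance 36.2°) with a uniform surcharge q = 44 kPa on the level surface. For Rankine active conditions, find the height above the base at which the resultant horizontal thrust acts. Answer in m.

3.27 m

K_a = 0.2574.
Triangular part P₁ = ½K_aγH² = 186.1 at H/3 = 2.800 m; rectangular part P₂ = K_a q H = 95.13 at H/2 = 4.200 m.
ȳ = (P₁·2.800 + P₂·4.200)/(P₁+P₂) = 3.273 m.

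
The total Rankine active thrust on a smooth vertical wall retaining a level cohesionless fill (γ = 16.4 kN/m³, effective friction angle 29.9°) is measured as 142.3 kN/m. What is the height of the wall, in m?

7.20 m

K_a = 0.3347. P_a = ½ K_a γ H² ⇒ H = √(2P_a/(K_a γ)).
H = √(2×142.3/(0.3347×16.4)) = 7.201 m.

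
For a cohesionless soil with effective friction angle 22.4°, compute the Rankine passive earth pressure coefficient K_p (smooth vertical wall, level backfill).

K_p = (1 + sin φ)/(1 − sin φ) = tan²(45° + 22.4°/2) = 2.231.

2.23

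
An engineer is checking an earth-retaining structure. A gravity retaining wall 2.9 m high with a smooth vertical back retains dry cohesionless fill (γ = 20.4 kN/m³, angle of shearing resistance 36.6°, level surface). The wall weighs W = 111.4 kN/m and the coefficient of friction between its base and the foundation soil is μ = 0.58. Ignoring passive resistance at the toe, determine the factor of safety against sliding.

K_a = tan²(45° − 36.6°/2) = 0.2530.
P_a = ½K_aγH² = 0.5×0.2530×20.4×2.9² = 21.70 kN/m, acting at H/3 = 0.9667 m above the base.
FS_sliding = μW / P_a = 0.58×111.4 / 21.70 = 2.978.

2.98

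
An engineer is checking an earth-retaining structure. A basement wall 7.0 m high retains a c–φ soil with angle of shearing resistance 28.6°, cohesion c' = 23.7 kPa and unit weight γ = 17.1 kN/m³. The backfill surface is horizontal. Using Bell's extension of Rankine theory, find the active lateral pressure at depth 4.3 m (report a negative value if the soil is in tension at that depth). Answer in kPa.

-2.22 kPa

K_a = (1 − sin φ)/(1 + sin φ) = 0.3525.
σ_a = K_a γ z − 2c√K_a = 0.3525×17.1×4.3 − 2×23.7×0.5938 = -2.221 kPa.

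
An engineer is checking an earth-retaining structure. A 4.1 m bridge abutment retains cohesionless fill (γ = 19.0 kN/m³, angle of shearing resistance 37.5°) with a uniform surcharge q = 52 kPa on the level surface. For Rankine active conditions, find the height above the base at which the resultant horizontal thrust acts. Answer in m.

1.76 m

K_a = 0.2432.
Triangular part P₁ = ½K_aγH² = 38.84 at H/3 = 1.367 m; rectangular part P₂ = K_a q H = 51.85 at H/2 = 2.050 m.
ȳ = (P₁·1.367 + P₂·2.050)/(P₁+P₂) = 1.757 m.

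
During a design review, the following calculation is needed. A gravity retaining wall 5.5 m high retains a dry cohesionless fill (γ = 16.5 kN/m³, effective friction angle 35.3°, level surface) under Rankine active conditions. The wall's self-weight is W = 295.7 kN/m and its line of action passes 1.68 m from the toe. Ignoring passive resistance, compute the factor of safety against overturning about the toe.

4.06

K_a = tan²(45° − 35.3°/2) = 0.2675.
P_a = ½K_aγH² = 0.5×0.2675×16.5×5.5² = 66.77 kN/m, acting at H/3 = 1.833 m above the base.
Overturning moment M_o = P_a × H/3 = 66.77 × 1.833 = 122.4.
Resisting moment M_r = W × 1.68 = 295.7 × 1.68 = 496.8.
FS_overturning = M_r/M_o = 496.8/122.4 = 4.058.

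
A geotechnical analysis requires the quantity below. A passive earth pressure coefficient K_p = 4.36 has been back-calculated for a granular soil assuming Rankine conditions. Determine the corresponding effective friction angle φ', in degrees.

38.8°

K_p = (1+sin φ)/(1−sin φ) ⇒ sin φ = (K_p − 1)/(K_p + 1) = 0.6269.
φ = arcsin(0.6269) = 38.82°.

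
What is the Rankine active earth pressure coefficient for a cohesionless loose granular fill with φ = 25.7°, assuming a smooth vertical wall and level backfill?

K_a = (1 − sin φ)/(1 + sin φ) = (1 − sin 25.7°)/(1 + sin 25.7°) = 0.3950.

0.395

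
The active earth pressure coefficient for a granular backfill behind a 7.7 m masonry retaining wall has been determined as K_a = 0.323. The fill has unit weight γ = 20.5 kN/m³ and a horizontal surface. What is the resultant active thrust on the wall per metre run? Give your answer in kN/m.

196 kN/m

P = ½ K_a γ H² = 0.5 × 0.323 × 20.5 × 7.7² = 196.3 kN/m.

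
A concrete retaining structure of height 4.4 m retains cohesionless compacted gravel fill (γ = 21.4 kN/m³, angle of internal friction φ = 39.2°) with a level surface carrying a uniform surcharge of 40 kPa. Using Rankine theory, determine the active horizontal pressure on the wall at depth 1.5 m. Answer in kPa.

16.3 kPa

K_a = (1 − sin φ)/(1 + sin φ) = 0.2255.
σ_v = γz + q = 21.4 × 1.5 + 40 = 72.10 kPa.
σ_h = K_a σ_v = 0.2255 × 72.10 = 16.26 kPa.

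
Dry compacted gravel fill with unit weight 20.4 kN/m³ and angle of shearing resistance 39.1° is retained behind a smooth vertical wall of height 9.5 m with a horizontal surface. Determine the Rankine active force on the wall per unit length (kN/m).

208 kN/m

K_a = tan²(45° − φ/2) = 0.2265.
P_a = ½ K_a γ H² = 0.5 × 0.2265 × 20.4 × 9.5² = 208.5 kN/m.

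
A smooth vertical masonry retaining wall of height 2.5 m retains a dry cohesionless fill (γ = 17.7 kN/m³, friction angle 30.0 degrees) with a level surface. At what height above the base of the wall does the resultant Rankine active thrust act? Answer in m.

0.833 m

K_a = 0.3333.
The pressure distribution is triangular, so the resultant acts at H/3 above the base = 2.5/3 = 0.8333 m.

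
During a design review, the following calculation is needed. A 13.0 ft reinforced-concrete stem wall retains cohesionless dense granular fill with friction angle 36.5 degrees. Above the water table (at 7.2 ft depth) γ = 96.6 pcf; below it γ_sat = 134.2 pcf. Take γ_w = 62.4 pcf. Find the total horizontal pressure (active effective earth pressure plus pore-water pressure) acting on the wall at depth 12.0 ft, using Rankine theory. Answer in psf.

564 psf

K_a = (1 − sin φ)/(1 + sin φ) = 0.2541.
γ' = 134.2 − 62.4 = 71.80 pcf.
Effective vertical stress at 12.0 ft: σ'_v = 96.6×7.2 + 71.80×4.80 = 1040 psf.
σ'_h = K_a σ'_v = 0.2541 × 1040 = 264.3 psf; u = γ_w × 4.80 = 299.5 psf.
Total σ_h = 264.3 + 299.5 = 563.8 psf.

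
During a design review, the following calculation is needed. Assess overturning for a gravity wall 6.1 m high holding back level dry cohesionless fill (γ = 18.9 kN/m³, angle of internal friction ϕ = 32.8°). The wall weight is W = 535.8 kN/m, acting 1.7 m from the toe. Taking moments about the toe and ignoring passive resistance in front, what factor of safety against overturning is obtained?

K_a = tan²(45° − 32.8°/2) = 0.2973.
P_a = ½K_aγH² = 0.5×0.2973×18.9×6.1² = 104.5 kN/m, acting at H/3 = 2.033 m above the base.
Overturning moment M_o = P_a × H/3 = 104.5 × 2.033 = 212.5.
Resisting moment M_r = W × 1.7 = 535.8 × 1.7 = 910.9.
FS_overturning = M_r/M_o = 910.9/212.5 = 4.286.

4.29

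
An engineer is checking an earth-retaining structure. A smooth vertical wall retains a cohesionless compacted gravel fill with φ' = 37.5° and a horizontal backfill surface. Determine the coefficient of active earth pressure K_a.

K_a = (1 − sin φ)/(1 + sin φ) = (1 − sin 37.5°)/(1 + sin 37.5°) = 0.2432.

0.243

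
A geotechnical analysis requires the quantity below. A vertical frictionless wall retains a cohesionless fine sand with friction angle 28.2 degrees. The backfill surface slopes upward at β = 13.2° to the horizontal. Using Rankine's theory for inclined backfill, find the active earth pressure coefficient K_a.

0.393

K_a = cos β · (cos β − √(cos²β − cos²φ)) / (cos β + √(cos²β − cos²φ)).
cos β = 0.9736, cos φ = 0.8813, √(cos²β − cos²φ) = 0.4137.
K_a = 0.9736 × (0.9736 − 0.4137)/(0.9736 + 0.4137) = 0.3929.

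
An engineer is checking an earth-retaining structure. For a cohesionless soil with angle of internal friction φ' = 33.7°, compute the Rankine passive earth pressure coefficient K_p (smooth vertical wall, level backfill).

K_p = (1 + sin φ)/(1 − sin φ) = tan²(45° + 33.7°/2) = 3.493.

3.49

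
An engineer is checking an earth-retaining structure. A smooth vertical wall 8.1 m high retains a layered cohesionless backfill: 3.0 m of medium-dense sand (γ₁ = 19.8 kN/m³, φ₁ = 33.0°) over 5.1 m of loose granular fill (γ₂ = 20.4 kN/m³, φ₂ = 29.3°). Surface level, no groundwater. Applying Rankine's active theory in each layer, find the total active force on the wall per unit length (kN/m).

221 kN/m

K_a1 = tan²(45°−33.0°/2) = 0.2948; K_a2 = tan²(45°−29.3°/2) = 0.3428.
Layer 1: σ at base = K_a1 γ₁ h₁ = 17.51 kPa; P₁ = ½×17.51×3.0 = 26.27.
Layer 2: σ_v at top = γ₁h₁ = 59.40; σ_h top = K_a2×59.40 = 20.36; σ_h base = K_a2×(59.40+20.4×5.1) = 56.03.
P₂ = ½(20.36+56.03)×5.1 = 194.8. Total P_a = 26.27+194.8 = 221.1 kN/m.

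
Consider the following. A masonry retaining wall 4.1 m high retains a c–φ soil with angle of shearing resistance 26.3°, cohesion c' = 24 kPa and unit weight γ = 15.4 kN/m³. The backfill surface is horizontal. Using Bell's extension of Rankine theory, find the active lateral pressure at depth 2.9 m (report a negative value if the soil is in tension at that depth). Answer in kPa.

-12.6 kPa

K_a = (1 − sin φ)/(1 + sin φ) = 0.3859.
σ_a = K_a γ z − 2c√K_a = 0.3859×15.4×2.9 − 2×24×0.6212 = -12.58 kPa.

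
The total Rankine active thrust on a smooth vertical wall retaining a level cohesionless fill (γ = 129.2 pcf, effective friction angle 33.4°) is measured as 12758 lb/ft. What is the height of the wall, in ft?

26.1 ft

K_a = 0.2899. P_a = ½ K_a γ H² ⇒ H = √(2P_a/(K_a γ)).
H = √(2×12758/(0.2899×129.2)) = 26.10 ft.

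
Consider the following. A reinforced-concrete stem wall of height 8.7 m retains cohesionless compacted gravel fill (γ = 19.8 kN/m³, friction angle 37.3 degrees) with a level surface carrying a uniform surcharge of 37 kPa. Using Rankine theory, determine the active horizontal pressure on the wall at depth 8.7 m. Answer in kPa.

51.3 kPa

K_a = (1 − sin φ)/(1 + sin φ) = 0.2453.
σ_v = γz + q = 19.8 × 8.7 + 37 = 209.3 kPa.
σ_h = K_a σ_v = 0.2453 × 209.3 = 51.34 kPa.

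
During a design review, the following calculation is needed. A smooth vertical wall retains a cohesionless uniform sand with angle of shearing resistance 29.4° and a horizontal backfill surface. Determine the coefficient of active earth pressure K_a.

K_a = (1 − sin φ)/(1 + sin φ) = (1 − sin 29.4°)/(1 + sin 29.4°) = 0.3415.

0.341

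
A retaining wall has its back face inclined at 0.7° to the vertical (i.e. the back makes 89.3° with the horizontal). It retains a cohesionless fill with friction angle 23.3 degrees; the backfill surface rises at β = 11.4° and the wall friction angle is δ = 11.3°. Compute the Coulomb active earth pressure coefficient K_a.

0.479

K_a = sin²(α+φ) / [sin²α · sin(α−δ) · (1 + √{sin(φ+δ)sin(φ−β) / (sin(α−δ)sin(α+β))})²].
With α = 89.3°, φ = 23.3°, δ = 11.3°, β = 11.4°: K_a = 0.4789.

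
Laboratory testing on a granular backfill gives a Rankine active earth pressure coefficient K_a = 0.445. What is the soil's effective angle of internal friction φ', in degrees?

22.6°

K_a = tan²(45° − φ/2) ⇒ 45° − φ/2 = arctan(√0.445) = 33.71°.
φ = 2(45° − 33.71°) = 22.59°.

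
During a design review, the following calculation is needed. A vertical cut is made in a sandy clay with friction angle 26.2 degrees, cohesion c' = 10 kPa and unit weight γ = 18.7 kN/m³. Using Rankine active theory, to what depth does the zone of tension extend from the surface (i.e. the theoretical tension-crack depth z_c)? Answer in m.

K_a = tan²(45° − 26.2°/2) = 0.3874; √K_a = 0.6224.
The active pressure is zero where K_a γ z = 2c√K_a, so z_c = 2c/(γ√K_a) = 2×10/(18.7×0.6224) = 1.718 m.

1.72 m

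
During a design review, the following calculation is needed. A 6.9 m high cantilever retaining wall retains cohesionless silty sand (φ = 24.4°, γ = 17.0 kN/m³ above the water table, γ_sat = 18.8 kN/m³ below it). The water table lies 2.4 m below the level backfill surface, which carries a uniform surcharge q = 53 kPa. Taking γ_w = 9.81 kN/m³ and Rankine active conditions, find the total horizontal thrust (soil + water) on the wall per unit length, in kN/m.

K_a = tan²(45° − φ/2) = 0.4153.
γ' = 18.8 − 9.81 = 8.990 kN/m³. h₂ = H − d_w = 4.5 m.
σ'_h: at surface K_a·q = 22.01; at WT K_a(q+γd_w) = 38.96; at base K_a(q+γd_w+γ'h₂) = 55.76 kPa.
P₁ = ½(22.01+38.96)×2.4 = 73.16; P₂ = ½(38.96+55.76)×4.5 = 213.1; P_w = ½γ_w h₂² = 99.33.
Total = 73.16+213.1+99.33 = 385.6 kN/m.

386 kN/m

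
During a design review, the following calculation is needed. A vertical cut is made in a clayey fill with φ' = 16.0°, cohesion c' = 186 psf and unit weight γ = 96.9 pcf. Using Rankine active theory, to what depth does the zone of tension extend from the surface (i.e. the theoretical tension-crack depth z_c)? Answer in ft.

K_a = tan²(45° − 16.0°/2) = 0.5678; √K_a = 0.7536.
The active pressure is zero where K_a γ z = 2c√K_a, so z_c = 2c/(γ√K_a) = 2×186/(96.9×0.7536) = 5.095 ft.

5.09 ft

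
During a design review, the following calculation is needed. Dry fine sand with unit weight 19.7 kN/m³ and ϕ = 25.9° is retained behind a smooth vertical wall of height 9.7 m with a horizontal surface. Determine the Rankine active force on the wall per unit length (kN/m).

K_a = tan²(45° − φ/2) = 0.3920.
P_a = ½ K_a γ H² = 0.5 × 0.3920 × 19.7 × 9.7² = 363.3 kN/m.

363 kN/m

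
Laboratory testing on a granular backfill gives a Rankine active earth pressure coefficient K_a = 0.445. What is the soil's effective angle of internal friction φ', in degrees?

22.6°

K_a = tan²(45° − φ/2) ⇒ 45° − φ/2 = arctan(√0.445) = 33.71°.
φ = 2(45° − 33.71°) = 22.59°.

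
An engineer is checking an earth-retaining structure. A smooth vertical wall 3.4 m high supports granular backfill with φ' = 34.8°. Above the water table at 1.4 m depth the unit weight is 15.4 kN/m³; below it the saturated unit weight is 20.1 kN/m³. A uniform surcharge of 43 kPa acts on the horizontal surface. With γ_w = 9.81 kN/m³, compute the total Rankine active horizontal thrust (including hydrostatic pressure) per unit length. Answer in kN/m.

K_a = tan²(45° − φ/2) = 0.2733.
γ' = 20.1 − 9.81 = 10.29 kN/m³. h₂ = H − d_w = 2.0 m.
σ'_h: at surface K_a·q = 11.75; at WT K_a(q+γd_w) = 17.64; at base K_a(q+γd_w+γ'h₂) = 23.27 kPa.
P₁ = ½(11.75+17.64)×1.4 = 20.58; P₂ = ½(17.64+23.27)×2.0 = 40.91; P_w = ½γ_w h₂² = 19.62.
Total = 20.58+40.91+19.62 = 81.11 kN/m.

81.1 kN/m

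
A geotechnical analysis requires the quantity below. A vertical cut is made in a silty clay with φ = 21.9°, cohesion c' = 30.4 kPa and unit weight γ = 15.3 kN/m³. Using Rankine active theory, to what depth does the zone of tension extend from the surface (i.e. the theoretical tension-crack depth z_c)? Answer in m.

5.88 m

K_a = tan²(45° − 21.9°/2) = 0.4567; √K_a = 0.6758.
The active pressure is zero where K_a γ z = 2c√K_a, so z_c = 2c/(γ√K_a) = 2×30.4/(15.3×0.6758) = 5.880 m.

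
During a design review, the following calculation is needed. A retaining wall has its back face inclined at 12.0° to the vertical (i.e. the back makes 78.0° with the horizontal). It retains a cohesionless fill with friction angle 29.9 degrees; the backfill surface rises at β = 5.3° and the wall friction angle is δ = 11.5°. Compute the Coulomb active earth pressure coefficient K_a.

0.430

K_a = sin²(α+φ) / [sin²α · sin(α−δ) · (1 + √{sin(φ+δ)sin(φ−β) / (sin(α−δ)sin(α+β))})²].
With α = 78.0°, φ = 29.9°, δ = 11.5°, β = 5.3°: K_a = 0.4297.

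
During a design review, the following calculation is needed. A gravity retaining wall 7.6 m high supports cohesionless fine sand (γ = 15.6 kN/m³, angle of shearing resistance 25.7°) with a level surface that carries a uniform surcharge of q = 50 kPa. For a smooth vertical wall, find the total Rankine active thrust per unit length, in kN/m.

328 kN/m

K_a = tan²(45° − φ/2) = 0.3950.
Soil triangle: ½ K_a γ H² = 0.5×0.3950×15.6×7.6² = 178.0 kN/m.
Surcharge rectangle: K_a q H = 0.3950×50×7.6 = 150.1 kN/m.
Total = 178.0 + 150.1 = 328.1 kN/m.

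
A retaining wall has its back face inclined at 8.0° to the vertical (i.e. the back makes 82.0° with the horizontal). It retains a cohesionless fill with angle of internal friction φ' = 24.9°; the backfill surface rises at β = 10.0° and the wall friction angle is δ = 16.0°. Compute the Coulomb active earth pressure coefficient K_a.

K_a = sin²(α+φ) / [sin²α · sin(α−δ) · (1 + √{sin(φ+δ)sin(φ−β) / (sin(α−δ)sin(α+β))})²].
With α = 82.0°, φ = 24.9°, δ = 16.0°, β = 10.0°: K_a = 0.5001.

0.500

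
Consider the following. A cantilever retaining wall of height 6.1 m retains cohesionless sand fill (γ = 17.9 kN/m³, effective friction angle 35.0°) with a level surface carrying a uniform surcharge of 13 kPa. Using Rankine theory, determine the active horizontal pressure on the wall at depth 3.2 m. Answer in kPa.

19.0 kPa

K_a = (1 − sin φ)/(1 + sin φ) = 0.2710.
σ_v = γz + q = 17.9 × 3.2 + 13 = 70.28 kPa.
σ_h = K_a σ_v = 0.2710 × 70.28 = 19.05 kPa.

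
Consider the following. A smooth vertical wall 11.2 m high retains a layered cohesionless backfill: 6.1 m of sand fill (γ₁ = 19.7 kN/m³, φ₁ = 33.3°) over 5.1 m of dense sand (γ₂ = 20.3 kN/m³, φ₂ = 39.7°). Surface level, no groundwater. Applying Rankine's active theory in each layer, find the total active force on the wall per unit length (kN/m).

K_a1 = tan²(45°−33.3°/2) = 0.2911; K_a2 = tan²(45°−39.7°/2) = 0.2204.
Layer 1: σ at base = K_a1 γ₁ h₁ = 34.99 kPa; P₁ = ½×34.99×6.1 = 106.7.
Layer 2: σ_v at top = γ₁h₁ = 120.2; σ_h top = K_a2×120.2 = 26.49; σ_h base = K_a2×(120.2+20.3×5.1) = 49.31.
P₂ = ½(26.49+49.31)×5.1 = 193.3. Total P_a = 106.7+193.3 = 300.0 kN/m.

300 kN/m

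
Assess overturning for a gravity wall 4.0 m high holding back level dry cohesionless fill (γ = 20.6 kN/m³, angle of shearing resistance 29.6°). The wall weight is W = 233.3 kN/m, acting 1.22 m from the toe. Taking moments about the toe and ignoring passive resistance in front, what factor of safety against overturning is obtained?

3.82

K_a = tan²(45° − 29.6°/2) = 0.3387.
P_a = ½K_aγH² = 0.5×0.3387×20.6×4.0² = 55.82 kN/m, acting at H/3 = 1.333 m above the base.
Overturning moment M_o = P_a × H/3 = 55.82 × 1.333 = 74.43.
Resisting moment M_r = W × 1.22 = 233.3 × 1.22 = 284.6.
FS_overturning = M_r/M_o = 284.6/74.43 = 3.824.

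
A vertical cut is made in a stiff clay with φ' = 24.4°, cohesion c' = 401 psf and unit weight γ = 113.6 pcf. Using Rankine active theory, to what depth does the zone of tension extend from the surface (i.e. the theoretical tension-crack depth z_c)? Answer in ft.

11.0 ft

K_a = tan²(45° − 24.4°/2) = 0.4153; √K_a = 0.6445.
The active pressure is zero where K_a γ z = 2c√K_a, so z_c = 2c/(γ√K_a) = 2×401/(113.6×0.6445) = 10.95 ft.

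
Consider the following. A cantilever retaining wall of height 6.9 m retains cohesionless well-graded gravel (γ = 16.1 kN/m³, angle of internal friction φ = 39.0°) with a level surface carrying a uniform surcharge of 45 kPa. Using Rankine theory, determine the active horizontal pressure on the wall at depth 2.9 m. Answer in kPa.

20.9 kPa

K_a = (1 − sin φ)/(1 + sin φ) = 0.2275.
σ_v = γz + q = 16.1 × 2.9 + 45 = 91.69 kPa.
σ_h = K_a σ_v = 0.2275 × 91.69 = 20.86 kPa.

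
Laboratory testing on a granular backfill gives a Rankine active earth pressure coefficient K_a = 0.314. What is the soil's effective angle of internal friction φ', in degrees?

31.5°

K_a = tan²(45° − φ/2) ⇒ 45° − φ/2 = arctan(√0.314) = 29.26°.
φ = 2(45° − 29.26°) = 31.47°.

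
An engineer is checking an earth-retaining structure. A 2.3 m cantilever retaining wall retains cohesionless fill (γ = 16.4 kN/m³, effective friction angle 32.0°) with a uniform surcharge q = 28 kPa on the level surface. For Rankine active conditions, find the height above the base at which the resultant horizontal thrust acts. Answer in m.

K_a = 0.3073.
Triangular part P₁ = ½K_aγH² = 13.33 at H/3 = 0.7667 m; rectangular part P₂ = K_a q H = 19.79 at H/2 = 1.150 m.
ȳ = (P₁·0.7667 + P₂·1.150)/(P₁+P₂) = 0.9957 m.

0.996 m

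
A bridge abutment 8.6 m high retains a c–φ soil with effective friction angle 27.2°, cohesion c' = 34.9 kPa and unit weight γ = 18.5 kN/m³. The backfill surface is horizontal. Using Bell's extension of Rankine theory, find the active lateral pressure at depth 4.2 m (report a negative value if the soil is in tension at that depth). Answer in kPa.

-13.7 kPa

K_a = (1 − sin φ)/(1 + sin φ) = 0.3726.
σ_a = K_a γ z − 2c√K_a = 0.3726×18.5×4.2 − 2×34.9×0.6104 = -13.66 kPa.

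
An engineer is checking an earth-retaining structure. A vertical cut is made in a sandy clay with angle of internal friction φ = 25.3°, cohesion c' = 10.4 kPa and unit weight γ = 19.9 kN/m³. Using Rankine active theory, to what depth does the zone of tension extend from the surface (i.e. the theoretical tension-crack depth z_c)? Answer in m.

1.65 m

K_a = tan²(45° − 25.3°/2) = 0.4012; √K_a = 0.6334.
The active pressure is zero where K_a γ z = 2c√K_a, so z_c = 2c/(γ√K_a) = 2×10.4/(19.9×0.6334) = 1.650 m.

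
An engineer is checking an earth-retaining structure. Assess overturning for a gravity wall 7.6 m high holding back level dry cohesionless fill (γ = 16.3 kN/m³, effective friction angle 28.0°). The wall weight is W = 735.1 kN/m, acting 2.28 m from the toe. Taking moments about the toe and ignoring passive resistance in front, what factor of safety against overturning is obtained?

K_a = tan²(45° − 28.0°/2) = 0.3610.
P_a = ½K_aγH² = 0.5×0.3610×16.3×7.6² = 170.0 kN/m, acting at H/3 = 2.533 m above the base.
Overturning moment M_o = P_a × H/3 = 170.0 × 2.533 = 430.6.
Resisting moment M_r = W × 2.28 = 735.1 × 2.28 = 1676.
FS_overturning = M_r/M_o = 1676/430.6 = 3.893.

3.89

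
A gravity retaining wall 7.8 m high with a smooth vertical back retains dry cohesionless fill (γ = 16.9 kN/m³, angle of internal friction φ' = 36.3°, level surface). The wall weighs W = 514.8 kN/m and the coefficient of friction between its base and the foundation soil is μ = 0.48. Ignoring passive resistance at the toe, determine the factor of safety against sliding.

1.88

K_a = tan²(45° − 36.3°/2) = 0.2563.
P_a = ½K_aγH² = 0.5×0.2563×16.9×7.8² = 131.7 kN/m, acting at H/3 = 2.600 m above the base.
FS_sliding = μW / P_a = 0.48×514.8 / 131.7 = 1.876.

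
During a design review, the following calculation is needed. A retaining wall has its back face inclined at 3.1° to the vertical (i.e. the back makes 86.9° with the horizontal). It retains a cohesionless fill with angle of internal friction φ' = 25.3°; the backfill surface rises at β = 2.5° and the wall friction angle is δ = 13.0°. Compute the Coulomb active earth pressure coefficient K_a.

K_a = sin²(α+φ) / [sin²α · sin(α−δ) · (1 + √{sin(φ+δ)sin(φ−β) / (sin(α−δ)sin(α+β))})²].
With α = 86.9°, φ = 25.3°, δ = 13.0°, β = 2.5°: K_a = 0.3977.

0.398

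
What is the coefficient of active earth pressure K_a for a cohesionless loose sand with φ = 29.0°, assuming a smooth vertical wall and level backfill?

0.347

K_a = (1 − sin φ)/(1 + sin φ) = (1 − sin 29.0°)/(1 + sin 29.0°) = 0.3470.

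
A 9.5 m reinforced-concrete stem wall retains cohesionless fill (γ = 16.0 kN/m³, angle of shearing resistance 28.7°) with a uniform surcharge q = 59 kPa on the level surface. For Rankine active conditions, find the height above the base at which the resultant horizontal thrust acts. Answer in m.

K_a = 0.3511.
Triangular part P₁ = ½K_aγH² = 253.5 at H/3 = 3.167 m; rectangular part P₂ = K_a q H = 196.8 at H/2 = 4.750 m.
ȳ = (P₁·3.167 + P₂·4.750)/(P₁+P₂) = 3.859 m.

3.86 m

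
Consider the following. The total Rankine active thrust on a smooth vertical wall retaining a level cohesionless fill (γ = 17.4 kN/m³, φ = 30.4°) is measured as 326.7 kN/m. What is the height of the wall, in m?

10.7 m

K_a = 0.3280. P_a = ½ K_a γ H² ⇒ H = √(2P_a/(K_a γ)).
H = √(2×326.7/(0.3280×17.4)) = 10.70 m.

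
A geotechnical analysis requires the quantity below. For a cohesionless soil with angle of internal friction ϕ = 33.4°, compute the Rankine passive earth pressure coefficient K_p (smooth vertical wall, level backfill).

K_p = (1 + sin φ)/(1 − sin φ) = tan²(45° + 33.4°/2) = 3.449.

3.45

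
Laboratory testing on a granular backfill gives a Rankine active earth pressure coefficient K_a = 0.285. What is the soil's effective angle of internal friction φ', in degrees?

K_a = tan²(45° − φ/2) ⇒ 45° − φ/2 = arctan(√0.285) = 28.10°.
φ = 2(45° − 28.10°) = 33.81°.

33.8°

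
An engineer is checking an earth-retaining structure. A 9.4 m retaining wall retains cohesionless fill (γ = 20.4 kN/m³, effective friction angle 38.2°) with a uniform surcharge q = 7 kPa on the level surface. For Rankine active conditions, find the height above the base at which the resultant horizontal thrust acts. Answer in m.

K_a = 0.2358.
Triangular part P₁ = ½K_aγH² = 212.5 at H/3 = 3.133 m; rectangular part P₂ = K_a q H = 15.51 at H/2 = 4.700 m.
ȳ = (P₁·3.133 + P₂·4.700)/(P₁+P₂) = 3.240 m.

3.24 m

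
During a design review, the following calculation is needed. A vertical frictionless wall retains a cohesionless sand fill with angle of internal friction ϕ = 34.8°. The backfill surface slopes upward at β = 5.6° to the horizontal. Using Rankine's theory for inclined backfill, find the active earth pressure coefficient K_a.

0.277

K_a = cos β · (cos β − √(cos²β − cos²φ)) / (cos β + √(cos²β − cos²φ)).
cos β = 0.9952, cos φ = 0.8211, √(cos²β − cos²φ) = 0.5623.
K_a = 0.9952 × (0.9952 − 0.5623)/(0.9952 + 0.5623) = 0.2766.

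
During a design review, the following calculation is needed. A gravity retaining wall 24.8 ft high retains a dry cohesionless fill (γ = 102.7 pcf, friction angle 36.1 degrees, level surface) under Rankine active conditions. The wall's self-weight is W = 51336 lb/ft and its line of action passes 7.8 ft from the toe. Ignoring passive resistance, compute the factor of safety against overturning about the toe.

5.93

K_a = tan²(45° − 36.1°/2) = 0.2585.
P_a = ½K_aγH² = 0.5×0.2585×102.7×24.8² = 8164 lb/ft, acting at H/3 = 8.267 ft above the base.
Overturning moment M_o = P_a × H/3 = 8164 × 8.267 = 67490.
Resisting moment M_r = W × 7.8 = 51336 × 7.8 = 400400.
FS_overturning = M_r/M_o = 400400/67490 = 5.933.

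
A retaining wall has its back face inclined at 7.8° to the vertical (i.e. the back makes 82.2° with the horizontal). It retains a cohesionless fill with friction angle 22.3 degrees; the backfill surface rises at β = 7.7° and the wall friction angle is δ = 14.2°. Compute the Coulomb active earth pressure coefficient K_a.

0.524

K_a = sin²(α+φ) / [sin²α · sin(α−δ) · (1 + √{sin(φ+δ)sin(φ−β) / (sin(α−δ)sin(α+β))})²].
With α = 82.2°, φ = 22.3°, δ = 14.2°, β = 7.7°: K_a = 0.5239.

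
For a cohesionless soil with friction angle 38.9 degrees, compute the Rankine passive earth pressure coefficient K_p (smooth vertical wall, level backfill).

4.38

K_p = (1 + sin φ)/(1 − sin φ) = tan²(45° + 38.9°/2) = 4.376.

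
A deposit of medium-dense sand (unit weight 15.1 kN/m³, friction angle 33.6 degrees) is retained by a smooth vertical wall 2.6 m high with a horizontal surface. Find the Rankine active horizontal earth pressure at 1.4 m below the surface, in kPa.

K_a = (1 − sin φ)/(1 + sin φ) = 0.2875.
σ_h = K_a γ z = 0.2875 × 15.1 × 1.4 = 6.078 kPa.

6.08 kPa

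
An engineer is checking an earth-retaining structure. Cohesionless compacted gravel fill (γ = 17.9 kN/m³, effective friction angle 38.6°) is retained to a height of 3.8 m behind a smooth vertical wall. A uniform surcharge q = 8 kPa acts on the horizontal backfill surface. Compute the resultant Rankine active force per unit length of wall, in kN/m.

37.0 kN/m

K_a = tan²(45° − φ/2) = 0.2316.
Soil triangle: ½ K_a γ H² = 0.5×0.2316×17.9×3.8² = 29.93 kN/m.
Surcharge rectangle: K_a q H = 0.2316×8×3.8 = 7.041 kN/m.
Total = 29.93 + 7.041 = 36.98 kN/m.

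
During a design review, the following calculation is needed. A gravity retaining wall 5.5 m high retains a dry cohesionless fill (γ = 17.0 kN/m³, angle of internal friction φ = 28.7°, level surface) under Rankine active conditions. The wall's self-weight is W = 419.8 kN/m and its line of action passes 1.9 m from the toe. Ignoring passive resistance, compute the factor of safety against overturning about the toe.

K_a = tan²(45° − 28.7°/2) = 0.3511.
P_a = ½K_aγH² = 0.5×0.3511×17.0×5.5² = 90.29 kN/m, acting at H/3 = 1.833 m above the base.
Overturning moment M_o = P_a × H/3 = 90.29 × 1.833 = 165.5.
Resisting moment M_r = W × 1.9 = 419.8 × 1.9 = 797.6.
FS_overturning = M_r/M_o = 797.6/165.5 = 4.819.

4.82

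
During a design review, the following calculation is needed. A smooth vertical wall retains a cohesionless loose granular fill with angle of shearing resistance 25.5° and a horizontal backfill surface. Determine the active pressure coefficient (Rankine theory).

K_a = (1 − sin φ)/(1 + sin φ) = (1 − sin 25.5°)/(1 + sin 25.5°) = 0.3981.

0.398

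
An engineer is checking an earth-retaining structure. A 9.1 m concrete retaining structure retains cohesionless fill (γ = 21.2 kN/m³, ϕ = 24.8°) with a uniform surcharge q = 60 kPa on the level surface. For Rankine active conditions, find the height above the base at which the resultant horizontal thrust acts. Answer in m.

K_a = 0.4090.
Triangular part P₁ = ½K_aγH² = 359.0 at H/3 = 3.033 m; rectangular part P₂ = K_a q H = 223.3 at H/2 = 4.550 m.
ȳ = (P₁·3.033 + P₂·4.550)/(P₁+P₂) = 3.615 m.

3.61 m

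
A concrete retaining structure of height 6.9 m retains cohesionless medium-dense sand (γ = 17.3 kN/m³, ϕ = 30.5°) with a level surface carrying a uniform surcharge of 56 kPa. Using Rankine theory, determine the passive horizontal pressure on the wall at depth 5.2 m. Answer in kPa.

447 kPa

K_p = (1 + sin φ)/(1 − sin φ) = 3.061.
σ_v = γz + q = 17.3 × 5.2 + 56 = 146.0 kPa.
σ_h = K_p σ_v = 3.061 × 146.0 = 446.8 kPa.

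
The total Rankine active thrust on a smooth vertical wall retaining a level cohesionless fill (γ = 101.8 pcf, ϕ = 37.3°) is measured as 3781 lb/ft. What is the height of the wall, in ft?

17.4 ft

K_a = 0.2453. P_a = ½ K_a γ H² ⇒ H = √(2P_a/(K_a γ)).
H = √(2×3781/(0.2453×101.8)) = 17.40 ft.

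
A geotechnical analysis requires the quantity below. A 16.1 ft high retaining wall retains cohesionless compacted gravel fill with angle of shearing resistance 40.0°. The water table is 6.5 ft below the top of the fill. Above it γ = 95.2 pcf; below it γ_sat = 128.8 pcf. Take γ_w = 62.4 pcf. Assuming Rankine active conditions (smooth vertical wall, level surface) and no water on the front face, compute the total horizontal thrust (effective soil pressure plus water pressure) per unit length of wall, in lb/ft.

5270 lb/ft

K_a = tan²(45° − φ/2) = 0.2174.
γ' = 128.8 − 62.4 = 66.40 pcf. Depth below WT = 9.6 ft.
σ'_h at WT = K_a γ d_w = 134.6 psf; at base = 134.6 + K_a γ' × 9.6 = 273.2 psf.
P₁ (0–6.5 ft) = ½×134.6×6.5 = 437.3. P₂ (6.5–16.1 ft) = ½(134.6+273.2)×9.6 = 1957.
P_w = ½ γ_w h₂² = 0.5×62.4×9.6² = 2875. Total = 437.3+1957+2875 = 5270 lb/ft.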